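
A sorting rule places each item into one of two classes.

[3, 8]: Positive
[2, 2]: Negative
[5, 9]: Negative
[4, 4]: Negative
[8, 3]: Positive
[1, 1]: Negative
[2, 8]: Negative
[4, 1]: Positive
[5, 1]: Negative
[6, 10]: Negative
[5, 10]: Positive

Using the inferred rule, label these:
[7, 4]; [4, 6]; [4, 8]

Rule: sum is odd. This holds for each 'Positive' example and fails for each 'Negative' one.
[7, 4]: Positive (7+4 = 11). [4, 6]: Negative (4+6 = 10). [4, 8]: Negative (4+8 = 12).

Positive, Negative, Negative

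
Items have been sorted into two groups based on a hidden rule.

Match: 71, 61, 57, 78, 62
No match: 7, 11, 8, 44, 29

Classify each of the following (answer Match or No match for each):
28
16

No match, No match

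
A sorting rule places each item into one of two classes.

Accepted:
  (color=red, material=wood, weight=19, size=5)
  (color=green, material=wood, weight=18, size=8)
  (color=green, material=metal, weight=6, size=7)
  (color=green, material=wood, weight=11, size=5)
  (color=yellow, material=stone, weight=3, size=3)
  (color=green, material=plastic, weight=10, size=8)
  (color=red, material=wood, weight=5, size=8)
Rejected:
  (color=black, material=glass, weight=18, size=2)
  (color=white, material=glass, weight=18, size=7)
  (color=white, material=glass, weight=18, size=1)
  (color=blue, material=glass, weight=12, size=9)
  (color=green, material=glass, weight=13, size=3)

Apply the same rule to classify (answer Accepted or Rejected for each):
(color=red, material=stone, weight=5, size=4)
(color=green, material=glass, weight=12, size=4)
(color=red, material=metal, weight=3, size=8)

Accepted, Rejected, Accepted

The classifier is using: material is not glass.
(color=red, material=stone, weight=5, size=4): Accepted (material is stone).
(color=green, material=glass, weight=12, size=4): Rejected (material is glass).
(color=red, material=metal, weight=3, size=8): Accepted (material is metal).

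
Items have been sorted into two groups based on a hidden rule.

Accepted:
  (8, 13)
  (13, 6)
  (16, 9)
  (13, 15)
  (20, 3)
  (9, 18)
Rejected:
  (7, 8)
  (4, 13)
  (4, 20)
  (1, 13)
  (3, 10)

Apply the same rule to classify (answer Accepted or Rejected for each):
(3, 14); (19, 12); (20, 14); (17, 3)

Every 'Accepted' example satisfies: first ≥ 8. None of the 'Rejected' examples do.
(3, 14) → first 3 → Rejected. (19, 12) → first 19 → Accepted. (20, 14) → first 20 → Accepted. (17, 3) → first 17 → Accepted.

Rejected, Accepted, Accepted, Accepted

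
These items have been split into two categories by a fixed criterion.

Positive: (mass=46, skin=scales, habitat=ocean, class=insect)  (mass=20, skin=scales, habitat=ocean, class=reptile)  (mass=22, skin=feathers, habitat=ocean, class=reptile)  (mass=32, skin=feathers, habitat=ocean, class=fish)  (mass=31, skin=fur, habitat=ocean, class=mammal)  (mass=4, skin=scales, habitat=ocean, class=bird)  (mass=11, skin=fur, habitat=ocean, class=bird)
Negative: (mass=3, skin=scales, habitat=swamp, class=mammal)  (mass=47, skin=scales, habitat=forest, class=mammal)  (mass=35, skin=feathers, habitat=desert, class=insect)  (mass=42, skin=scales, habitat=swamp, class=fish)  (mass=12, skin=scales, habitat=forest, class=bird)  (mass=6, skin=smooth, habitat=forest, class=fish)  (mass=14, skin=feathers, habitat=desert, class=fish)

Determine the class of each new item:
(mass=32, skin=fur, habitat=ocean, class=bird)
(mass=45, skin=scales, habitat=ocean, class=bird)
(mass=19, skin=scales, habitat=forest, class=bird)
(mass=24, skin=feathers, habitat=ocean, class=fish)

Positive, Positive, Negative, Positive

A rule that fits every label: habitat is ocean — true of each 'Positive' example, false of each 'Negative' one.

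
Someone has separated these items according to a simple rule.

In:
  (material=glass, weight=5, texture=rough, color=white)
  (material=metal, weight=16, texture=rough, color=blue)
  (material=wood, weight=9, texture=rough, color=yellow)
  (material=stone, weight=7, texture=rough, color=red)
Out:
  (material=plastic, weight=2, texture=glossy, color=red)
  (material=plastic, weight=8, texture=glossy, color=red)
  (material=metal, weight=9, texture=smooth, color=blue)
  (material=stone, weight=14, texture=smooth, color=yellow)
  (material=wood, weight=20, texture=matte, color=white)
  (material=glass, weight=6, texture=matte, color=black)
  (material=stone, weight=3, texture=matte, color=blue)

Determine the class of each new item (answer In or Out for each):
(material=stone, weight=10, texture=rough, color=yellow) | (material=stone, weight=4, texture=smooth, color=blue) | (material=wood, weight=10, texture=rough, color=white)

The simplest hypothesis consistent with all the labels is: texture is rough.

In, Out, In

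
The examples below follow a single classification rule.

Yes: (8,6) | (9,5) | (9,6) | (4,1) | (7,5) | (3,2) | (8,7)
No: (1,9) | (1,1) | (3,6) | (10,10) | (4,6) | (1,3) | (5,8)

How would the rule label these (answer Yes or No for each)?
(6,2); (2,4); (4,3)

Yes, No, Yes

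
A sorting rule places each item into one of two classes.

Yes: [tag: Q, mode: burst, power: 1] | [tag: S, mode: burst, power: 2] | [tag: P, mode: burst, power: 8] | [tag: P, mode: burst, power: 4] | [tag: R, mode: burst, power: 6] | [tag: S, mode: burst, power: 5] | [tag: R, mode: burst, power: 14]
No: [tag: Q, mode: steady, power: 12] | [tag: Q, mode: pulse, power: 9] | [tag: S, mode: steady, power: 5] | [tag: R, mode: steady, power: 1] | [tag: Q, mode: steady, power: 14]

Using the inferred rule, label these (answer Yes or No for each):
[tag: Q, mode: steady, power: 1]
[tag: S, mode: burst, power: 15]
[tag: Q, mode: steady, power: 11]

No, Yes, No

One predicate separates the groups cleanly: mode is burst.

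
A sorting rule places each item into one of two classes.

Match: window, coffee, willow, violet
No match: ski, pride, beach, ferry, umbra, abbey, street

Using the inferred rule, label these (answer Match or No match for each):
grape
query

No match, No match

A rule that fits every label: contains 'o' — true of each 'Match' example, false of each 'No match' one.
grape: no 'o', lacks this property → No match. query: no 'o', lacks this property → No match.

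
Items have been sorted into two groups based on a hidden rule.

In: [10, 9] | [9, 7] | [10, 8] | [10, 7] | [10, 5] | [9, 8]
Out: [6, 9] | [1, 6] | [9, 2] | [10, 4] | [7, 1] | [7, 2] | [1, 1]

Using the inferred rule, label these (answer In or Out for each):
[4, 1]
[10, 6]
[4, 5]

'In' ⟺ first > second AND sum ≥ 15.
[4, 1]: Out (4 > 1, 4+1 = 5). [10, 6]: In (10 > 6, 10+6 = 16). [4, 5]: Out (4 < 5, 4+5 = 9).

Out, In, Out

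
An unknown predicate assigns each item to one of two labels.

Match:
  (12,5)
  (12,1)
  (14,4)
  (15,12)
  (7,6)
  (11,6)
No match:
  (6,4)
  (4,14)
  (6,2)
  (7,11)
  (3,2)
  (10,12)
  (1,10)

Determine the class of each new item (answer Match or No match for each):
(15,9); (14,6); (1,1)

Match, Match, No match

The classifier is using: first > second AND sum ≥ 11.
(15,9): 15 > 9, 15+9 = 24, fits → Match. (14,6): 14 > 6, 14+6 = 20, fits → Match. (1,1): 1 = 1, 1+1 = 2, does not pass → No match.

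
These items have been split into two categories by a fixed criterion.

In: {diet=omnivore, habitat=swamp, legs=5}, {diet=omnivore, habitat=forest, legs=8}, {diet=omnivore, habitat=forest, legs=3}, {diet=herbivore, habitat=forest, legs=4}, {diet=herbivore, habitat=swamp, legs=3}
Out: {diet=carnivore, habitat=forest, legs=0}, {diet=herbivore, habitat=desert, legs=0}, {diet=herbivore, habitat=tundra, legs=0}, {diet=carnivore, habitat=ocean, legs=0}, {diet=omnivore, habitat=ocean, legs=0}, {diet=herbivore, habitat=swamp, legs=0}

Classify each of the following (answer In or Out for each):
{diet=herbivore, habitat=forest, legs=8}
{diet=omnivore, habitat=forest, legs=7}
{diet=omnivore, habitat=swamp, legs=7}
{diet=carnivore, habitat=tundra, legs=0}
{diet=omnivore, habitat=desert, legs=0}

In, In, In, Out, Out

The simplest hypothesis consistent with all the labels is: legs ≥ 3.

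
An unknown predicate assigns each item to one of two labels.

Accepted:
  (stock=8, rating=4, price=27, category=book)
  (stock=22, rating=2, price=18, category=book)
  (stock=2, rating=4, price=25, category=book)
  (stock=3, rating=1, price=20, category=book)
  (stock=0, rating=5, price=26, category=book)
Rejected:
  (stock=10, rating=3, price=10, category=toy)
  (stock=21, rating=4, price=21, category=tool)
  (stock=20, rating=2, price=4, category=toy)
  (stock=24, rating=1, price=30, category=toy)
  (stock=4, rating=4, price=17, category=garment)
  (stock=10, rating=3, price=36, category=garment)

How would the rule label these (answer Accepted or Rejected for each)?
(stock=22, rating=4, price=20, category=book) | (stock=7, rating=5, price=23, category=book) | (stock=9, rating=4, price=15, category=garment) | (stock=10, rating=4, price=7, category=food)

Accepted, Accepted, Rejected, Rejected

Every 'Accepted' example satisfies: category is book. None of the 'Rejected' examples do.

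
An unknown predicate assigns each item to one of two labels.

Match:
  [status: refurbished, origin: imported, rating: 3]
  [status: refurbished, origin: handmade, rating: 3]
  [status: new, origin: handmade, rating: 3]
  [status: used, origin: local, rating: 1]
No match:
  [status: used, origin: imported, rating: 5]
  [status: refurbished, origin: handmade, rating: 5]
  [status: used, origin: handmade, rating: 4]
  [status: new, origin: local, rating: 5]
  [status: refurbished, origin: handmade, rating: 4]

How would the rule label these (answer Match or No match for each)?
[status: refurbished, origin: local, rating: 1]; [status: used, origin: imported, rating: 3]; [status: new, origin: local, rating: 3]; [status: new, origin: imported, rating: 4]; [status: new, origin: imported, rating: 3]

Match, Match, Match, No match, Match

'Match' ⟺ rating ≤ 3.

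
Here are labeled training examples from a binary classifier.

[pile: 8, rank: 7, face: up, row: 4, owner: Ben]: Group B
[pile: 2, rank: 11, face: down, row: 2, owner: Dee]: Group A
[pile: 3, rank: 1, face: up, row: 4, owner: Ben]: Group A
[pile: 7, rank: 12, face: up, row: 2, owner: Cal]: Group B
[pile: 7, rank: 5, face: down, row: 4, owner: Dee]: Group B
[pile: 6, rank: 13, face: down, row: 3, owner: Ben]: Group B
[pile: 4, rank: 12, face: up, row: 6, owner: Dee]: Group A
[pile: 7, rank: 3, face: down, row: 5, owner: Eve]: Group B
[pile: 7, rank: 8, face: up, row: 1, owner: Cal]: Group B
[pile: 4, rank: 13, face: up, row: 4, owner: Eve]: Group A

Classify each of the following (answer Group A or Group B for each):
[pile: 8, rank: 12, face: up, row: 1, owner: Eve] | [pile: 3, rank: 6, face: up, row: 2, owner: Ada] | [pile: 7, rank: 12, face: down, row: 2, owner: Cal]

Group B, Group A, Group B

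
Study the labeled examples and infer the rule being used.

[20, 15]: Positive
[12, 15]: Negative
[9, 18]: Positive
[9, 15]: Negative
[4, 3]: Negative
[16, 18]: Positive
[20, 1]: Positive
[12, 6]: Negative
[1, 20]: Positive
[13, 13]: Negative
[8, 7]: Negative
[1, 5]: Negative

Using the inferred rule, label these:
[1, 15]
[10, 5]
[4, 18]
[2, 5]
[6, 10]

Negative, Negative, Positive, Negative, Negative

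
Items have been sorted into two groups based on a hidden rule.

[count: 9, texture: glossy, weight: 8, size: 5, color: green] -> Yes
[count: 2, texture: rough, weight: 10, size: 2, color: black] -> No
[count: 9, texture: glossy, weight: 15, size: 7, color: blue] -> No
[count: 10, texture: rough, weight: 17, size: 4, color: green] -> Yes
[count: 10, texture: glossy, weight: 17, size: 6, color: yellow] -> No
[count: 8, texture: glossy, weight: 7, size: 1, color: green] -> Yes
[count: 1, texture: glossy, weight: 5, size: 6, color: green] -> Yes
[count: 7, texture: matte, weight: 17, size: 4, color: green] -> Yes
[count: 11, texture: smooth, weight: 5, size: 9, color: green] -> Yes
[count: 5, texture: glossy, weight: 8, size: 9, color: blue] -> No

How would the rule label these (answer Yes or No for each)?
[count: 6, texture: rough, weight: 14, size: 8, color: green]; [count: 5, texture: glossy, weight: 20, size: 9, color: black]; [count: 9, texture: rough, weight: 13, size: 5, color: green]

A rule that fits every label: color is green — true of each 'Yes' example, false of each 'No' one.
[count: 6, texture: rough, weight: 14, size: 8, color: green] — color is green, hence Yes.
[count: 5, texture: glossy, weight: 20, size: 9, color: black] — color is black, hence No.
[count: 9, texture: rough, weight: 13, size: 5, color: green] — color is green, hence Yes.

Yes, No, Yes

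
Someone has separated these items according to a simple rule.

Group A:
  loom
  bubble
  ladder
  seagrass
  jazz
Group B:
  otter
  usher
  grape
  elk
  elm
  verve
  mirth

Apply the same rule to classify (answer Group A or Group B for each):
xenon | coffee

The classifier is using: even length.
Group B: xenon, since length 5. Group A: coffee, since length 6.

Group B, Group A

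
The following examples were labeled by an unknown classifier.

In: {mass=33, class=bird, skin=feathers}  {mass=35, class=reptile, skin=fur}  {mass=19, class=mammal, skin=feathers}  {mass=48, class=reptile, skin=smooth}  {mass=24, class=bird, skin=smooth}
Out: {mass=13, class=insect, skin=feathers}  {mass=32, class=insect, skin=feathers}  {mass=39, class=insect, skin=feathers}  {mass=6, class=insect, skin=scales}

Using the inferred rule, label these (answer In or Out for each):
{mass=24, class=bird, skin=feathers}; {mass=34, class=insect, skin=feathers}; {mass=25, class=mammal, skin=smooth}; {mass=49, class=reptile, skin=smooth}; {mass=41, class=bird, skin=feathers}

In, Out, In, In, In

The common property of the 'In' items is: class is not insect. No 'Out' item has it.
In: {mass=24, class=bird, skin=feathers}, since class is bird. Out: {mass=34, class=insect, skin=feathers}, since class is insect. In: {mass=25, class=mammal, skin=smooth}, since class is mammal. In: {mass=49, class=reptile, skin=smooth}, since class is reptile. In: {mass=41, class=bird, skin=feathers}, since class is bird.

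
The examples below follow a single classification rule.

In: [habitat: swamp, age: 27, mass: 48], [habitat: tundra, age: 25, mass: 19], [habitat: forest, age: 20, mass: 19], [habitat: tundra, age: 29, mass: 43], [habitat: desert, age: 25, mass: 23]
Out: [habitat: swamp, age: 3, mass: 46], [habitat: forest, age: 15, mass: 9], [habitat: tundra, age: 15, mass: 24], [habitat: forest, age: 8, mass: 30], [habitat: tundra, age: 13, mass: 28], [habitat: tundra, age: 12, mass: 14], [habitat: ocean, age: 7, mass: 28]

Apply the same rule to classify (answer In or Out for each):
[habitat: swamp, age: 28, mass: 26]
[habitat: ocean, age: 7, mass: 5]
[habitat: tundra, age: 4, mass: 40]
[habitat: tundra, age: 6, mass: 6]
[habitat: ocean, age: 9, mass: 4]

One predicate separates the groups cleanly: age ≥ 20.

In, Out, Out, Out, Out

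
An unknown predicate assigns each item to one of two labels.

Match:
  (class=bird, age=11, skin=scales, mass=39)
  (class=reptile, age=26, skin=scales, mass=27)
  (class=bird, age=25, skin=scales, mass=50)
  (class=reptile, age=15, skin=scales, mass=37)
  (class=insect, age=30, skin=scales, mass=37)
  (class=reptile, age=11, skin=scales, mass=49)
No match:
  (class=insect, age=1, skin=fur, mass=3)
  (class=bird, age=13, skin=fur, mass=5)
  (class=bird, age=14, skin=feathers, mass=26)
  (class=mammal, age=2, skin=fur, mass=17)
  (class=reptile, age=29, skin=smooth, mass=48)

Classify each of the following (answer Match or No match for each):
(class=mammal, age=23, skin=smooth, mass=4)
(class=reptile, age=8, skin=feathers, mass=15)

Looking at the examples, the only property every 'Match' case has and every 'No match' case lacks is: skin is scales.
(class=mammal, age=23, skin=smooth, mass=4): skin is smooth, doesn't qualify → No match.
(class=reptile, age=8, skin=feathers, mass=15): skin is feathers, doesn't qualify → No match.

No match, No match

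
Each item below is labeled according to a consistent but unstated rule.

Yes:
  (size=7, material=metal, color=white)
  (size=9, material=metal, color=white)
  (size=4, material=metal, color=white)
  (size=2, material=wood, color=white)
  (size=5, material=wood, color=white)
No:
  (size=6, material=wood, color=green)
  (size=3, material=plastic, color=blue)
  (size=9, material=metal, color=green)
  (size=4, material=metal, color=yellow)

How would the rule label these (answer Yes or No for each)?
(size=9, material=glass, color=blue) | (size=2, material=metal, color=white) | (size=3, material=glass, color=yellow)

The common property of the 'Yes' items is: color is white. No 'No' item has it.
(size=9, material=glass, color=blue): No (color is blue).
(size=2, material=metal, color=white): Yes (color is white).
(size=3, material=glass, color=yellow): No (color is yellow).

No, Yes, No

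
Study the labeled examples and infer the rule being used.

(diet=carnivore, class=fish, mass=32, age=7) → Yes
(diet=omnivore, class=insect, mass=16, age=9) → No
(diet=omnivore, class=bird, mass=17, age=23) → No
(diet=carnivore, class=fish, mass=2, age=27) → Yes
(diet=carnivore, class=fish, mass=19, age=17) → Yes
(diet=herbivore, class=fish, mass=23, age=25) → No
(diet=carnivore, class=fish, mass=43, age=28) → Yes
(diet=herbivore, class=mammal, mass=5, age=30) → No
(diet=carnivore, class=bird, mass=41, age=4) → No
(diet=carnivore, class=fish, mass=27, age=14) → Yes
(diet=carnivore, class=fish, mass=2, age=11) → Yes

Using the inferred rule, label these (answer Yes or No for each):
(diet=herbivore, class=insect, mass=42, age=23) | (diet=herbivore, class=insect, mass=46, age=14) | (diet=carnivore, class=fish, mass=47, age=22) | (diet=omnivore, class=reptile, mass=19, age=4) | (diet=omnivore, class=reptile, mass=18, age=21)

The common property of the 'Yes' items is: diet is carnivore AND class is fish. No 'No' item has it.
(diet=herbivore, class=insect, mass=42, age=23) → diet is herbivore, class is insect → No. (diet=herbivore, class=insect, mass=46, age=14) → diet is herbivore, class is insect → No. (diet=carnivore, class=fish, mass=47, age=22) → diet is carnivore, class is fish → Yes. (diet=omnivore, class=reptile, mass=19, age=4) → diet is omnivore, class is reptile → No. (diet=omnivore, class=reptile, mass=18, age=21) → diet is omnivore, class is reptile → No.

No, No, Yes, No, No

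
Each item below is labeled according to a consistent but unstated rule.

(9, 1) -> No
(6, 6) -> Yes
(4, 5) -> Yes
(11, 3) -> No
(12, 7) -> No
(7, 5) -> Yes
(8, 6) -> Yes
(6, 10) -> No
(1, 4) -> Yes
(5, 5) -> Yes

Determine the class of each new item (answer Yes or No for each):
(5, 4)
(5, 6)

One predicate separates the groups cleanly: max ≤ 8.
Yes: (5, 4), since max 5. Yes: (5, 6), since max 6.

Yes, Yes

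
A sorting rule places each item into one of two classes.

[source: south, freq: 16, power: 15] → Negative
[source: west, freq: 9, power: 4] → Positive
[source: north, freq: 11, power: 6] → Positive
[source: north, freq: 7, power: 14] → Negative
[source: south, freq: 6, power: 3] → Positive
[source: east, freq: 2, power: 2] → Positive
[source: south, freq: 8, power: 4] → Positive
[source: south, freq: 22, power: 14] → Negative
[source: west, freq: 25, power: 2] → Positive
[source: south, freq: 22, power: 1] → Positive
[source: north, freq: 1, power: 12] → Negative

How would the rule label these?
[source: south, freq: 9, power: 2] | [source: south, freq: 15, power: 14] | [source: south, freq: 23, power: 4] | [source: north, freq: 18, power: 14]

Positive, Negative, Positive, Negative

'Positive' ⟺ power ≤ 6.
Positive: [source: south, freq: 9, power: 2], since power = 2. Negative: [source: south, freq: 15, power: 14], since power = 14. Positive: [source: south, freq: 23, power: 4], since power = 4. Negative: [source: north, freq: 18, power: 14], since power = 14.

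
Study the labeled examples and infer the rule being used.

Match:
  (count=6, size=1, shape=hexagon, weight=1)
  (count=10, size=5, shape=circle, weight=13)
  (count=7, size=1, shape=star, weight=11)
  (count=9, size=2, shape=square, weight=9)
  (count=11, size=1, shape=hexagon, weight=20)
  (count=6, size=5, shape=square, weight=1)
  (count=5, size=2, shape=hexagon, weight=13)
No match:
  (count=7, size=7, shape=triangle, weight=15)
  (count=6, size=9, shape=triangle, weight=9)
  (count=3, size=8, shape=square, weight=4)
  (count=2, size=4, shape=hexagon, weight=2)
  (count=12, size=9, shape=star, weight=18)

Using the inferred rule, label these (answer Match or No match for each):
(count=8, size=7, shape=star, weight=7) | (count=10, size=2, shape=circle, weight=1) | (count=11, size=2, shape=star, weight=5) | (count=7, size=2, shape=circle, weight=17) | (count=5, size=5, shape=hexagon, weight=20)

No match, Match, Match, Match, Match

The pattern is that an item is 'Match' exactly when: size ≤ 5 AND count ≥ 3.
(count=8, size=7, shape=star, weight=7): size = 7, count = 8, doesn't match → No match.
(count=10, size=2, shape=circle, weight=1): size = 2, count = 10, qualifies → Match.
(count=11, size=2, shape=star, weight=5): size = 2, count = 11, qualifies → Match.
(count=7, size=2, shape=circle, weight=17): size = 2, count = 7, qualifies → Match.
(count=5, size=5, shape=hexagon, weight=20): size = 5, count = 5, qualifies → Match.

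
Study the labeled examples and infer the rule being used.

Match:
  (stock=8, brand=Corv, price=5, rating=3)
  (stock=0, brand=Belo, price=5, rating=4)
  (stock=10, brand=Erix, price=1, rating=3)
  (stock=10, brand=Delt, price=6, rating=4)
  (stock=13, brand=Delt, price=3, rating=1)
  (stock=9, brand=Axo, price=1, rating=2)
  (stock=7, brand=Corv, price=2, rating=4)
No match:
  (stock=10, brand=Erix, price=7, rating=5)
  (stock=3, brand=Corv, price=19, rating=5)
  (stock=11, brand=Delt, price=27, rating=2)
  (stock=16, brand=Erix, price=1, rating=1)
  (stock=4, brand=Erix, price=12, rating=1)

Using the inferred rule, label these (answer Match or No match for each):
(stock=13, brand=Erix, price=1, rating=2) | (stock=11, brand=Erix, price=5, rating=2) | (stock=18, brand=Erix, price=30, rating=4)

A rule that fits every label: price ≤ 6 AND stock ≤ 13 — true of each 'Match' example, false of each 'No match' one.

Match, Match, No match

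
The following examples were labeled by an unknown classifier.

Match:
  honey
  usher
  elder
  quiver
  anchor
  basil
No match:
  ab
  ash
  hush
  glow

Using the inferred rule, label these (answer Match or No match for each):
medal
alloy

Match, Match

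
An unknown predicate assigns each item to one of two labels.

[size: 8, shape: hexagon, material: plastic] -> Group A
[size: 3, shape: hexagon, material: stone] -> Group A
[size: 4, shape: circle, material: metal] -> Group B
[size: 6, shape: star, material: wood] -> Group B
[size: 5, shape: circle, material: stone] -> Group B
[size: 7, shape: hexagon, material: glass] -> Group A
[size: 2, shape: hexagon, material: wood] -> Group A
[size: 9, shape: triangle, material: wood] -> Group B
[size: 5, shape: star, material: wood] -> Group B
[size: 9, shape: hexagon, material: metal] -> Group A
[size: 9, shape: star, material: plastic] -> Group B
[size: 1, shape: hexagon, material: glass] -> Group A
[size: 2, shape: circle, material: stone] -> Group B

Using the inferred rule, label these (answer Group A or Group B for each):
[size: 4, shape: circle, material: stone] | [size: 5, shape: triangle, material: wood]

Looking at the examples, the only property every 'Group A' case has and every 'Group B' case lacks is: shape is hexagon.
[size: 4, shape: circle, material: stone]: Group B (shape is circle). [size: 5, shape: triangle, material: wood]: Group B (shape is triangle).

Group B, Group B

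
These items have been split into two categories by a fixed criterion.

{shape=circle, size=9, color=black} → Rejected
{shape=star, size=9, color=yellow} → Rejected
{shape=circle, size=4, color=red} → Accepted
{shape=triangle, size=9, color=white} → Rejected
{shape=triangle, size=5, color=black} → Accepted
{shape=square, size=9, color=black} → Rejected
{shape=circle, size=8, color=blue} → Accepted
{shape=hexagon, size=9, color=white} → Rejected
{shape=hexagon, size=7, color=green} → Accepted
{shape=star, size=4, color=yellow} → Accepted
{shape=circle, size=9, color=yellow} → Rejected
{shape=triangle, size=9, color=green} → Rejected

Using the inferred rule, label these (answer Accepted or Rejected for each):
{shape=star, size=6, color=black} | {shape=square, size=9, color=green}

Accepted, Rejected

Every 'Accepted' example satisfies: size ≤ 8. None of the 'Rejected' examples do.
{shape=star, size=6, color=black} → size = 6 → Accepted.
{shape=square, size=9, color=green} → size = 9 → Rejected.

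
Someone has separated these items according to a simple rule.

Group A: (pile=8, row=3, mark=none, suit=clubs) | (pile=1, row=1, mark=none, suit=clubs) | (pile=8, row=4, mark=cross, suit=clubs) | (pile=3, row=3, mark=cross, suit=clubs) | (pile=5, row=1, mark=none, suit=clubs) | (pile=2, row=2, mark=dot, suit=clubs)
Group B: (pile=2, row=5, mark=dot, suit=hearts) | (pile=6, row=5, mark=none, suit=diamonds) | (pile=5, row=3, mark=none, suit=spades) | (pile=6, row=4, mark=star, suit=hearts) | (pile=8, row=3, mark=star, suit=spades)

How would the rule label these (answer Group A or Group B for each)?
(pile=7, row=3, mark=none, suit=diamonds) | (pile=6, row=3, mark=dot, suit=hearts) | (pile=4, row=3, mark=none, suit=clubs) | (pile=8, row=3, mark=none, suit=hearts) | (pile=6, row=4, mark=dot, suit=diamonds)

The rule appears to be: suit is clubs.
(pile=7, row=3, mark=none, suit=diamonds) → suit is diamonds → Group B.
(pile=6, row=3, mark=dot, suit=hearts) → suit is hearts → Group B.
(pile=4, row=3, mark=none, suit=clubs) → suit is clubs → Group A.
(pile=8, row=3, mark=none, suit=hearts) → suit is hearts → Group B.
(pile=6, row=4, mark=dot, suit=diamonds) → suit is diamonds → Group B.

Group B, Group B, Group A, Group B, Group B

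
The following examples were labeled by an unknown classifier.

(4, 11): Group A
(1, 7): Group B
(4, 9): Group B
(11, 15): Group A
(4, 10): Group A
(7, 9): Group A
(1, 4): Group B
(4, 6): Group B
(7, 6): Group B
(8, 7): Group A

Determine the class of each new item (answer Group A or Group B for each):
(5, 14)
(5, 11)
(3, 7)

The common property of the 'Group A' items is: sum ≥ 14. No 'Group B' item has it.
(5, 14) → 5+14 = 19 → Group A. (5, 11) → 5+11 = 16 → Group A. (3, 7) → 3+7 = 10 → Group B.

Group A, Group A, Group B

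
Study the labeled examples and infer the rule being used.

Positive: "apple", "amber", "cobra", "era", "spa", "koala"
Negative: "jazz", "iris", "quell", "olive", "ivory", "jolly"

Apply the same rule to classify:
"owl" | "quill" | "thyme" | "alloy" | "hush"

Negative, Negative, Negative, Positive, Negative

The distinguishing property — odd length AND contains 'a' — holds for all the 'Positive' cases and none of the 'Negative' cases.
"owl": length 3, no 'a', does not pass → Negative. "quill": length 5, no 'a', does not pass → Negative. "thyme": length 5, no 'a', does not pass → Negative. "alloy": length 5, has 'a', satisfies this → Positive. "hush": length 4, no 'a', does not pass → Negative.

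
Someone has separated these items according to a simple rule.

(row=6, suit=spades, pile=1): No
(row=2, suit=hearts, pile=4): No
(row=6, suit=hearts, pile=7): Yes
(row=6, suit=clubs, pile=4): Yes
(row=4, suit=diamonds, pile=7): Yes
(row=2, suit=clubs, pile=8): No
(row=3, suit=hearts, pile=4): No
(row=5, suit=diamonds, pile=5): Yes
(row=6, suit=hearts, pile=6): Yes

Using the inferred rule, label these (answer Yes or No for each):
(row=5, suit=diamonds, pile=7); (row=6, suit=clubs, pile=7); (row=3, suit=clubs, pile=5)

'Yes' ⟺ pile ≥ 4 AND row ≥ 4.
(row=5, suit=diamonds, pile=7): pile = 7, row = 5, has this property → Yes.
(row=6, suit=clubs, pile=7): pile = 7, row = 6, has this property → Yes.
(row=3, suit=clubs, pile=5): pile = 5, row = 3, fails this test → No.

Yes, Yes, No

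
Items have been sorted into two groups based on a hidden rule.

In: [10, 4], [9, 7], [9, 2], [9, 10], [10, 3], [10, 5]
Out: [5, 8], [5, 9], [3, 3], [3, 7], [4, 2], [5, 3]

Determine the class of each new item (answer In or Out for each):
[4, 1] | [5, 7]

Out, Out

One predicate separates the groups cleanly: first ≥ 7.
[4, 1]: Out (first 4).
[5, 7]: Out (first 5).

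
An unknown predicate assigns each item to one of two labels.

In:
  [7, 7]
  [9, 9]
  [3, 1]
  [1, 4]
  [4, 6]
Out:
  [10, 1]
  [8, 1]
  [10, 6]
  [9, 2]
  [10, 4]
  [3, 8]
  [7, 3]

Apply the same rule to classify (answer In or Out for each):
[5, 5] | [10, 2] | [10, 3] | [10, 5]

The simplest hypothesis consistent with all the labels is: |first − second| ≤ 3.
[5, 5] → |5−5| = 0 → In.
[10, 2] → |10−2| = 8 → Out.
[10, 3] → |10−3| = 7 → Out.
[10, 5] → |10−5| = 5 → Out.

In, Out, Out, Out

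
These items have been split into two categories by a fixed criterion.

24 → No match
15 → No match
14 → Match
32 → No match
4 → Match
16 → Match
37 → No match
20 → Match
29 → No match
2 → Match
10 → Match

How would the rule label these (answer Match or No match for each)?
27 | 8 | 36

No match, Match, No match

The pattern is that an item is 'Match' exactly when: even AND at most 20.
27: No match (27 is odd, 27 > 20).
8: Match (8 is even, 8 ≤ 20).
36: No match (36 is even, 36 > 20).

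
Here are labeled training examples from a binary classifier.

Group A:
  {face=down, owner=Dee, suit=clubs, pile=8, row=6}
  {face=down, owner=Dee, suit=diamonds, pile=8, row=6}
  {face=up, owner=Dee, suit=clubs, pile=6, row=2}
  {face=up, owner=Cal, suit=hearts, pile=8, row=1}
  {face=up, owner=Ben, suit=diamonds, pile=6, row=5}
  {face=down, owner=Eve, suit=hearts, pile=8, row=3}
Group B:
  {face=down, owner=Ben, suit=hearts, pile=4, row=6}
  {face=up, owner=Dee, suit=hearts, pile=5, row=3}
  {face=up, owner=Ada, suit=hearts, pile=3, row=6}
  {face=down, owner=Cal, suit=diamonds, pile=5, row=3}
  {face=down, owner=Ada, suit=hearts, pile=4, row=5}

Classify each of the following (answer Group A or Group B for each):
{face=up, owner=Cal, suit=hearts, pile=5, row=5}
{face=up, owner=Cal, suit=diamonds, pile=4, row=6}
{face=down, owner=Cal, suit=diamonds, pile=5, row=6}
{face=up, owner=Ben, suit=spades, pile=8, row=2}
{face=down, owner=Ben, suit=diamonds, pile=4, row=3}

Group B, Group B, Group B, Group A, Group B

The simplest hypothesis consistent with all the labels is: pile ≥ 6.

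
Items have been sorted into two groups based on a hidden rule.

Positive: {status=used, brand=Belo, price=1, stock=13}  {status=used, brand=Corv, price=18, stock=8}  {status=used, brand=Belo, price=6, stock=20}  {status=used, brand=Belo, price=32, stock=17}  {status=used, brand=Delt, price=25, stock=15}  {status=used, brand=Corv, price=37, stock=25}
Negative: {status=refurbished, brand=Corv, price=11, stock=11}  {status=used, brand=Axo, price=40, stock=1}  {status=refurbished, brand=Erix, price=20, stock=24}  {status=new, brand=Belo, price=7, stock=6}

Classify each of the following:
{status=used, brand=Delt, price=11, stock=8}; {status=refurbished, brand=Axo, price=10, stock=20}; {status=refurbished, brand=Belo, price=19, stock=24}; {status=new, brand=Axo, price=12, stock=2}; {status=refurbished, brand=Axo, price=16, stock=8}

All 'Positive' examples share one property — status is used AND stock ≥ 6 — and every 'Negative' example lacks it.

Positive, Negative, Negative, Negative, Negative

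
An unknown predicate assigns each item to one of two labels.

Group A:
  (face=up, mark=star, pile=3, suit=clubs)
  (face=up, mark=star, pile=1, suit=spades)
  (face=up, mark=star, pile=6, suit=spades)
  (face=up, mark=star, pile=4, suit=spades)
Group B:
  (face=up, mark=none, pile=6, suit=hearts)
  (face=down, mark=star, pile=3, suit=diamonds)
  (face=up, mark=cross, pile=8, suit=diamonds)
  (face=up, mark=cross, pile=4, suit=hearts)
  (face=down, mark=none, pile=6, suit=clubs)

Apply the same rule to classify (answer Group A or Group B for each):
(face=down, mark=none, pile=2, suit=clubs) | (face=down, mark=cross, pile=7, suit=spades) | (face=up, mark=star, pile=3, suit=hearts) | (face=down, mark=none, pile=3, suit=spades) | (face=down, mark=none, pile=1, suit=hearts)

Group B, Group B, Group A, Group B, Group B

The common property of the 'Group A' items is: mark is star AND face is up. No 'Group B' item has it.
(face=down, mark=none, pile=2, suit=clubs): Group B (mark is none, face is down).
(face=down, mark=cross, pile=7, suit=spades): Group B (mark is cross, face is down).
(face=up, mark=star, pile=3, suit=hearts): Group A (mark is star, face is up).
(face=down, mark=none, pile=3, suit=spades): Group B (mark is none, face is down).
(face=down, mark=none, pile=1, suit=hearts): Group B (mark is none, face is down).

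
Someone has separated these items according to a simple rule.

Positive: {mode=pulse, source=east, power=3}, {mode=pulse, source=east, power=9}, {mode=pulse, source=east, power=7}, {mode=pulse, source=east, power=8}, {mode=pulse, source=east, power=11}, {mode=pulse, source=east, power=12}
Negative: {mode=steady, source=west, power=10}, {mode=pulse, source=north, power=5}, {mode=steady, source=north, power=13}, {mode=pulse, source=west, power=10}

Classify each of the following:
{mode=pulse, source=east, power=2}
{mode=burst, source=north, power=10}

Positive, Negative

All 'Positive' examples share one property — source is east — and every 'Negative' example lacks it.
{mode=pulse, source=east, power=2}: source is east, checks out → Positive. {mode=burst, source=north, power=10}: source is north, fails this test → Negative.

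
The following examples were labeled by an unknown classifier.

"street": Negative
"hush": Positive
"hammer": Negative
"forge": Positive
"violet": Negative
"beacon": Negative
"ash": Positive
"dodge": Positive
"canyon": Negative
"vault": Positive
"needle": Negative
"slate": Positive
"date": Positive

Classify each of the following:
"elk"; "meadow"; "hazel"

One predicate separates the groups cleanly: length ≤ 5.
Positive: "elk", since length 3. Negative: "meadow", since length 6. Positive: "hazel", since length 5.

Positive, Negative, Positive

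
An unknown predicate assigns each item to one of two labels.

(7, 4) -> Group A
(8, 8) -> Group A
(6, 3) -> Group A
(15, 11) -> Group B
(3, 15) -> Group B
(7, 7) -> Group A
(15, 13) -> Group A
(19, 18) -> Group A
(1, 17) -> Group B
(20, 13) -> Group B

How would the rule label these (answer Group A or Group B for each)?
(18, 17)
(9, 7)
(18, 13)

The common property of the 'Group A' items is: |first − second| ≤ 3. No 'Group B' item has it.
(18, 17): Group A (|18−17| = 1). (9, 7): Group A (|9−7| = 2). (18, 13): Group B (|18−13| = 5).

Group A, Group A, Group B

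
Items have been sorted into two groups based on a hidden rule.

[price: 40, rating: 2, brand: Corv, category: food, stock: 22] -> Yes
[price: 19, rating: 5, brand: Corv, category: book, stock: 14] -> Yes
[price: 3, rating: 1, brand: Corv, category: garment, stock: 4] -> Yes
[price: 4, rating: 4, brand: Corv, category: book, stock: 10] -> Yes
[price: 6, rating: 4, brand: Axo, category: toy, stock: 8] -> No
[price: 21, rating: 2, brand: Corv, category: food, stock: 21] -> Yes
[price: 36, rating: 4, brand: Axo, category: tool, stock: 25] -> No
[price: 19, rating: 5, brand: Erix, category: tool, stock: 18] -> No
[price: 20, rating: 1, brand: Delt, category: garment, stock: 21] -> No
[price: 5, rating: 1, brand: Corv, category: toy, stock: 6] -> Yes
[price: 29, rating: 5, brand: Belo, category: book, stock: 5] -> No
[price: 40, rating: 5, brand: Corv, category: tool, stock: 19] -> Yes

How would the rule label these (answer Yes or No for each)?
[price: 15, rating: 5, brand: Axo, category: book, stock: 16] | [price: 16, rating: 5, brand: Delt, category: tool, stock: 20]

No, No

'Yes' ⟺ brand is Corv.
[price: 15, rating: 5, brand: Axo, category: book, stock: 16]: No (brand is Axo). [price: 16, rating: 5, brand: Delt, category: tool, stock: 20]: No (brand is Delt).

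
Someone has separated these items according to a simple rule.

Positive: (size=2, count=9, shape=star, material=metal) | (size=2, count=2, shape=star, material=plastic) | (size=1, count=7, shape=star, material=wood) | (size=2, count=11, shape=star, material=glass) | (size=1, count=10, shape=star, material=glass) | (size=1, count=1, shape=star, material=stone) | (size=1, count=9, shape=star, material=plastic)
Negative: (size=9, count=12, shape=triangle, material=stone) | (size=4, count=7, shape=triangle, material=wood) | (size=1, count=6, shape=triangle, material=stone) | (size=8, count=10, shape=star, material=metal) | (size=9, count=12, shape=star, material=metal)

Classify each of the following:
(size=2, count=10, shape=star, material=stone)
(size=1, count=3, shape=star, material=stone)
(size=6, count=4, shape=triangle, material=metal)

The simplest hypothesis consistent with all the labels is: shape is star AND size ≤ 2.
(size=2, count=10, shape=star, material=stone): Positive (shape is star, size = 2).
(size=1, count=3, shape=star, material=stone): Positive (shape is star, size = 1).
(size=6, count=4, shape=triangle, material=metal): Negative (shape is triangle, size = 6).

Positive, Positive, Negative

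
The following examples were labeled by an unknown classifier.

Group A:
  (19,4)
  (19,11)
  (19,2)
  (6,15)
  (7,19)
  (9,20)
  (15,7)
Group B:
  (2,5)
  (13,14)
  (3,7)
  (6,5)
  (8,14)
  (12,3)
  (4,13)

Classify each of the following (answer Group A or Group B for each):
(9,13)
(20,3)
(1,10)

Group B, Group A, Group B

The simplest hypothesis consistent with all the labels is: max ≥ 15.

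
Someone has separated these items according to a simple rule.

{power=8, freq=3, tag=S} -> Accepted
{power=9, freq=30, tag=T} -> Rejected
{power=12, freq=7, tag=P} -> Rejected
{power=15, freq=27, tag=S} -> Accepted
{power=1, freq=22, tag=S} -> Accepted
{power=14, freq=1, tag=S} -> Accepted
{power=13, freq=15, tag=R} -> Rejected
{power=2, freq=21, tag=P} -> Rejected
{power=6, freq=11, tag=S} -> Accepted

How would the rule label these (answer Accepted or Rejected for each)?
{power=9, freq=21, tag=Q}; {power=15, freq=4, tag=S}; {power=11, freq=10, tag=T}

The classifier is using: tag is S.
{power=9, freq=21, tag=Q}: tag is Q — fails this test, so Rejected. {power=15, freq=4, tag=S}: tag is S — matches, so Accepted. {power=11, freq=10, tag=T}: tag is T — fails this test, so Rejected.

Rejected, Accepted, Rejected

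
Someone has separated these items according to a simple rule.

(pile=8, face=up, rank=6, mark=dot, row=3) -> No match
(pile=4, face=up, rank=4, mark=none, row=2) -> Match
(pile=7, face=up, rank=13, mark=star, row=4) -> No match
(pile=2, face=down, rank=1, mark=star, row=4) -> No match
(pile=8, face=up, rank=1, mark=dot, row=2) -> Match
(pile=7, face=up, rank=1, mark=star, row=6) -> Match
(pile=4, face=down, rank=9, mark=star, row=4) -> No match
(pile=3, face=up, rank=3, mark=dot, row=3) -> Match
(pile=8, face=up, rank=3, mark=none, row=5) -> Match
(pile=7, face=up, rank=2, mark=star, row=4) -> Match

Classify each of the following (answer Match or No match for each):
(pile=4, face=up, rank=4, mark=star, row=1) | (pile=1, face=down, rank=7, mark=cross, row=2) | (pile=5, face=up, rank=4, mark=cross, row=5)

Match, No match, Match

The pattern is that an item is 'Match' exactly when: face is up AND rank ≤ 4.
(pile=4, face=up, rank=4, mark=star, row=1) → face is up, rank = 4 → Match.
(pile=1, face=down, rank=7, mark=cross, row=2) → face is down, rank = 7 → No match.
(pile=5, face=up, rank=4, mark=cross, row=5) → face is up, rank = 4 → Match.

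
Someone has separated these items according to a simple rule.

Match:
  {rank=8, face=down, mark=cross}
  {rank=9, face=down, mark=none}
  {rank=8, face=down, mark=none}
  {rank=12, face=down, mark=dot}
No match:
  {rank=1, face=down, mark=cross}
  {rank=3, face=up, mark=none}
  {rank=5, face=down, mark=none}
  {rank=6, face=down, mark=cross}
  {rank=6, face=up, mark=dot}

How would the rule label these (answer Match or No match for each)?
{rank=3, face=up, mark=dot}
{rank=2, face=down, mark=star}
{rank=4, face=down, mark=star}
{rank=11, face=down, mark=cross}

The distinguishing property — rank ≥ 8 — holds for all the 'Match' cases and none of the 'No match' cases.

No match, No match, No match, Match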